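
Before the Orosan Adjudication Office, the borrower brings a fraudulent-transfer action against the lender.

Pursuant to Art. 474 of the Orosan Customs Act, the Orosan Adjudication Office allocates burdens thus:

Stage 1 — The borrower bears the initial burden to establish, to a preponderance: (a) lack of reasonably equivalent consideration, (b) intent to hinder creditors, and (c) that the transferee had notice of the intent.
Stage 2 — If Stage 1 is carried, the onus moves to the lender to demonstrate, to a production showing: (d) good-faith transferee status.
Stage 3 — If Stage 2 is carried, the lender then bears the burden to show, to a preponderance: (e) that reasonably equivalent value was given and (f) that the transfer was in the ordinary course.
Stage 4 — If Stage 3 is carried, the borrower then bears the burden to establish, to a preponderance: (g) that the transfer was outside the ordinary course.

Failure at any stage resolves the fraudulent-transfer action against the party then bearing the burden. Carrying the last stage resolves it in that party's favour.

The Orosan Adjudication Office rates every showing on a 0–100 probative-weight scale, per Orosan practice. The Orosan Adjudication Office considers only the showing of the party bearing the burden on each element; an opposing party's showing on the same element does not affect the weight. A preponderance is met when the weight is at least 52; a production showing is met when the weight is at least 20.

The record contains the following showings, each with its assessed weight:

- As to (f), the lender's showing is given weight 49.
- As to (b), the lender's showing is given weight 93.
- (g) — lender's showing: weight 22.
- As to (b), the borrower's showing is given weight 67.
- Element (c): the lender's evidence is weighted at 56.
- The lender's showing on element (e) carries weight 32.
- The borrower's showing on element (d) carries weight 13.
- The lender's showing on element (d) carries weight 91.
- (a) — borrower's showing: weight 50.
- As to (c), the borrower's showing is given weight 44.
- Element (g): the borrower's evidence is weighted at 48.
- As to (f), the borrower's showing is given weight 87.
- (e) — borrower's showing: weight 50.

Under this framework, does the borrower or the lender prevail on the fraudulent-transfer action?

lender

At Stage 1 the borrower must meet a preponderance (weight is at least 52): on (a) the weight is 50, which does not reach 52, so (a) does not meet the standard; on (b) the weight is 67 (the lender's 93 is given no effect), which does reach 52, so (b) meets the standard; on (c) the weight is 44 (the lender's 56 is given no effect), < 52, so (c) does not meet the standard.
  Stage 1 not carried; the borrower fails its burden.
The analysis ends at Stage 1; the lender prevails.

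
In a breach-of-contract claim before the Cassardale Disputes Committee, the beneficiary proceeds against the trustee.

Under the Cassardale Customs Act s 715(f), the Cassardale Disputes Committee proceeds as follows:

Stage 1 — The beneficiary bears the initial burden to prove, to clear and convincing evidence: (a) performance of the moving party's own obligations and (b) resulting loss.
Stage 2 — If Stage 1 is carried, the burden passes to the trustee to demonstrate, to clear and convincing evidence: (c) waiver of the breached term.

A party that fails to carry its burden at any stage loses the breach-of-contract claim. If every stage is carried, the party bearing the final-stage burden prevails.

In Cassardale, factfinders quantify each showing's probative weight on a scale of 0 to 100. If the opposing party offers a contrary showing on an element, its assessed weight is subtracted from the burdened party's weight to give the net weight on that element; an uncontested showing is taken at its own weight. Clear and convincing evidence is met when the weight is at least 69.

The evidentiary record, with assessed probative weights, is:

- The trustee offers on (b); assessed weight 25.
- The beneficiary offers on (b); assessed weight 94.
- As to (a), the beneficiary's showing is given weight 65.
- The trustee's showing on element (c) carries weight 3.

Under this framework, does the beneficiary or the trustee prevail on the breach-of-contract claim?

trustee

Stage 1 (beneficiary, clear and convincing evidence, weight is at least 69): (a) 65 < 69 — fails; (b) net 94−25=69 ≥ 69 — meets.
  The beneficiary does not carry Stage 1.
The analysis ends at Stage 1; the trustee prevails.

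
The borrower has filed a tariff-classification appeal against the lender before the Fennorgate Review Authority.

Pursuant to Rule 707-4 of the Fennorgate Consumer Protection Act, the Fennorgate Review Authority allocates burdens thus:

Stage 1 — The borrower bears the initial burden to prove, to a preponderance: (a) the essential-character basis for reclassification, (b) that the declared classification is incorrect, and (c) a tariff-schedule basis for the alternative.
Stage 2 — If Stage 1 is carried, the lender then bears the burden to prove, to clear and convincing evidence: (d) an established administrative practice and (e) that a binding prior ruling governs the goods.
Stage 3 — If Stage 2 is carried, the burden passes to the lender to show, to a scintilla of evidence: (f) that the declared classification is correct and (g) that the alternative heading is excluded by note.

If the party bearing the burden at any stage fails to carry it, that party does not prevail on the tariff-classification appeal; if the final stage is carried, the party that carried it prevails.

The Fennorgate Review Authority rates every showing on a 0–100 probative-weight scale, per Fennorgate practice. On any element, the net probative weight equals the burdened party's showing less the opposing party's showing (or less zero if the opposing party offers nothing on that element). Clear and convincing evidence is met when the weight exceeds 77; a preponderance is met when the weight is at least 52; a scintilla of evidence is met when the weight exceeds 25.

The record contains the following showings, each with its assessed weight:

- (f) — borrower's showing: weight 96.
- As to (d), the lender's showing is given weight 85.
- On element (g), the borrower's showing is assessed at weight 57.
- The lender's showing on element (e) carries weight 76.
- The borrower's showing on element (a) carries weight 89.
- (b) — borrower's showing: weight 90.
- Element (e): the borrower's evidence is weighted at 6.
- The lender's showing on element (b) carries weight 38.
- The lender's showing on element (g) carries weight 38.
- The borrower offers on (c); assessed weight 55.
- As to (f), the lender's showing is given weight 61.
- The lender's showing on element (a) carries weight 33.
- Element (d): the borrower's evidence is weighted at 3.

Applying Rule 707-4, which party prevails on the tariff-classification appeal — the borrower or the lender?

Stage 1 (borrower, a preponderance, weight is at least 52): (a) net 89−33=56 ≥ 52 — meets; (b) net 90−38=52 ≥ 52 — meets; (c) 55 ≥ 52 — meets.
  Stage 1 is satisfied; the onus moves to the lender.
Stage 2 (lender, clear and convincing evidence, weight exceeds 77): (d) net 85−3=82 > 77 — meets; (e) net 76−6=70 ≤ 77 — fails.
  The lender does not carry Stage 2.
The analysis ends at Stage 2; the borrower prevails.

borrower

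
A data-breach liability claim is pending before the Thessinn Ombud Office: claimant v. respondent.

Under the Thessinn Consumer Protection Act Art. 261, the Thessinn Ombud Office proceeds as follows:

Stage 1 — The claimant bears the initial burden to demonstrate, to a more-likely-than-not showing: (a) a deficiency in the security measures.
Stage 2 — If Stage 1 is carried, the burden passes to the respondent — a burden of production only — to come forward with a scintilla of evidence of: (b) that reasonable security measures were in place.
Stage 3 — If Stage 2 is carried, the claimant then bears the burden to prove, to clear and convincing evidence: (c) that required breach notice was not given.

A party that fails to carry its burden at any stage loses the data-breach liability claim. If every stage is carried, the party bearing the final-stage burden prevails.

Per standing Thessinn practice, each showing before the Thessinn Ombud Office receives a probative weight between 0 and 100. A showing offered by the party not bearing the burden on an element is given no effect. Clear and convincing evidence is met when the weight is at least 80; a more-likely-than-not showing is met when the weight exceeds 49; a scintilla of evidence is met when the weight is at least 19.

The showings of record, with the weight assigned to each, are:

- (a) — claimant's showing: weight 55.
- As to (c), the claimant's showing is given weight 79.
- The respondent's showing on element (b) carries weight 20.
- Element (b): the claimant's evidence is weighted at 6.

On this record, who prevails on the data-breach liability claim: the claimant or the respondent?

respondent

Stage 1 (claimant, a more-likely-than-not showing, weight exceeds 49): (a) 55 > 49 — meets.
  Stage 1 is satisfied; the onus moves to the respondent.
Stage 2 (respondent, a scintilla of evidence, weight is at least 19): (b) 20 (claimant's 6 disregarded) ≥ 19 — meets.
  The respondent carries Stage 2; the claimant now bears the burden.
Stage 3 (claimant, clear and convincing evidence, weight is at least 80): (c) 79 < 80 — fails.
  The claimant does not carry Stage 3.
The analysis ends at Stage 3; the respondent prevails.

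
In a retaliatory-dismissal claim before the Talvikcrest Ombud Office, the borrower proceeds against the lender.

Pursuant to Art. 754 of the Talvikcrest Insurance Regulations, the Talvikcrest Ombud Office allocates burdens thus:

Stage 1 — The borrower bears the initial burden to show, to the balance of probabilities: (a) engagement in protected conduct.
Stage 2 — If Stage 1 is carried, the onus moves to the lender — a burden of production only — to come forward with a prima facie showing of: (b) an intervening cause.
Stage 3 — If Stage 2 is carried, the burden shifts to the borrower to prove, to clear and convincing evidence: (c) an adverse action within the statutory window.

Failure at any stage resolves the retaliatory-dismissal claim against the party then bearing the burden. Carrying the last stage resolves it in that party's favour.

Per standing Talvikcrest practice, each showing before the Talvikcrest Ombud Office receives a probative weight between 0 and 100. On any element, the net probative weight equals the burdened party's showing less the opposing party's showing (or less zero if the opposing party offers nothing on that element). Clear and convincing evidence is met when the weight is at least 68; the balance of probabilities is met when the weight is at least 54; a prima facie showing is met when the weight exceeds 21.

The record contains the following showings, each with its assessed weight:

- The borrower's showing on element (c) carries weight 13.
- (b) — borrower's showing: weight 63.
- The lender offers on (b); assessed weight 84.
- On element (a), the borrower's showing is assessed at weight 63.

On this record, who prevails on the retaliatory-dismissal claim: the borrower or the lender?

Stage 1 — burden on borrower; standard: the balance of probabilities (weight is at least 54).
    (a): 63 ≥ 54 [met]
  All elements met. The burden passes to the lender.
Stage 2 — burden on lender; standard: a prima facie showing (weight exceeds 21).
    (b): 84 − 63 = 21 ≤ 21 [not met]
  Not every element is met, so the lender fails to carry Stage 2.
The analysis ends at Stage 2; the borrower prevails.

borrower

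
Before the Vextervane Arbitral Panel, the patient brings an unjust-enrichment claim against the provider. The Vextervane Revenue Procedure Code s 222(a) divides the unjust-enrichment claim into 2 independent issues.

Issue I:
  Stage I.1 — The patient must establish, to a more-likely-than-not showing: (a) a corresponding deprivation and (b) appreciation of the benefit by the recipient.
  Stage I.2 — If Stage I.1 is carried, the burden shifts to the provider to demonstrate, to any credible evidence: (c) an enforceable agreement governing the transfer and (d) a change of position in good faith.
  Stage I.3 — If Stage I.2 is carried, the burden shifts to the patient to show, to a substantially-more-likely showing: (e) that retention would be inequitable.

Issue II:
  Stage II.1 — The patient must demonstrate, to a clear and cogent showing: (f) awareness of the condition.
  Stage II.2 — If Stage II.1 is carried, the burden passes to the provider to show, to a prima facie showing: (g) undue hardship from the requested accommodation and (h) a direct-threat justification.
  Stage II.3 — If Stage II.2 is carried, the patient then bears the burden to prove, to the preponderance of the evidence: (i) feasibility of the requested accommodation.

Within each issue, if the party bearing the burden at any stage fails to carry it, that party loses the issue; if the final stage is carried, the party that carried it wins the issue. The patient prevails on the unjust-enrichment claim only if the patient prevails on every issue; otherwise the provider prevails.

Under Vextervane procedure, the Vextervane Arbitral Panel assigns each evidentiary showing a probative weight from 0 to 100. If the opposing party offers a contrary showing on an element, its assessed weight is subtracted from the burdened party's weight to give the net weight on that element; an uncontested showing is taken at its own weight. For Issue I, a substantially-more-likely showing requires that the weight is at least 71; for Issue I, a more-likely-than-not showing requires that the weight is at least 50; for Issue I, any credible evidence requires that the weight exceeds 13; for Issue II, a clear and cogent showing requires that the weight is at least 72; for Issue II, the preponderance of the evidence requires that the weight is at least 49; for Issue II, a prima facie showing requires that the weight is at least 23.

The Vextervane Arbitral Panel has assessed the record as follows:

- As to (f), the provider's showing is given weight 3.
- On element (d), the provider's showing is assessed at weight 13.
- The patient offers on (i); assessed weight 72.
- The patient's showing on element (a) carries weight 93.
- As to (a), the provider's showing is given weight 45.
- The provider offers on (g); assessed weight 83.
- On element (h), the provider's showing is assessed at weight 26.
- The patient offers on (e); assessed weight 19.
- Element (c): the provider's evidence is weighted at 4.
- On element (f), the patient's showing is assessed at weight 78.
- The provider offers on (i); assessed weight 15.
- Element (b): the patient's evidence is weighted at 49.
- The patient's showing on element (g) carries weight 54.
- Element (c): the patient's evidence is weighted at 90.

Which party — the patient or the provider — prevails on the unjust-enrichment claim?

— Issue I —
At Stage I.1 the patient must meet a more-likely-than-not showing (weight is at least 50): on (a) the weight is 93 less the opposing 45 gives net 48, which does not reach 50, so (a) does not meet the standard; on (b) the weight is 49, which does not reach 50, so (b) does not meet the standard.
  Not every element is met, so the patient fails to carry Stage I.1.
The provider prevails on this issue.
— Issue II —
Stage II.1 — burden on patient; standard: a clear and cogent showing (weight is at least 72).
    (f): 78 − 3 = 75 ≥ 72 [met]
  All elements met. The burden passes to the provider.
Stage II.2 — burden on provider; standard: a prima facie showing (weight is at least 23).
    (g): 83 − 54 = 29 ≥ 23 [met]
    (h): 26 ≥ 23 [met]
  All elements met. The burden passes to the patient.
Stage II.3 — burden on patient; standard: the preponderance of the evidence (weight is at least 49).
    (i): 72 − 15 = 57 ≥ 49 [met]
  Stage II.3 carried; the final stage is satisfied.
All stages carried — the patient prevails on this issue.
Per-issue: Issue I → provider; Issue II → patient. The patient must prevail on every issue; overall, the provider prevails.

provider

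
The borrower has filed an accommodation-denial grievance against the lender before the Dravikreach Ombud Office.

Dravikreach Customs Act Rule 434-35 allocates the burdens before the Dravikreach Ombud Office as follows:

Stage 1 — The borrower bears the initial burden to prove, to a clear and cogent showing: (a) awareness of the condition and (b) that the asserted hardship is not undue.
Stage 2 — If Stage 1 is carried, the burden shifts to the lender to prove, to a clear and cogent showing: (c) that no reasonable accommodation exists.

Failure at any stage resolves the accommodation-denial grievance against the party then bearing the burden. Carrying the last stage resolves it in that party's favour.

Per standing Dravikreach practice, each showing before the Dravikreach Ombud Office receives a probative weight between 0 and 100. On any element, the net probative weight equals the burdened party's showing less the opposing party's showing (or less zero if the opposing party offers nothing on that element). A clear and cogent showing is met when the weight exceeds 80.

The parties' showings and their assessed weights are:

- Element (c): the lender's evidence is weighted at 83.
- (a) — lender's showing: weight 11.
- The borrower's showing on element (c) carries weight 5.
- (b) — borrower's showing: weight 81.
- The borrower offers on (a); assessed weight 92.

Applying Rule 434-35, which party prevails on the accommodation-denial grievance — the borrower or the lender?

borrower

Stage 1 (borrower, a clear and cogent showing, weight exceeds 80): (a) net 92−11=81 > 80 — meets; (b) 81 > 80 — meets.
  All elements met. The burden passes to the lender.
Stage 2 (lender, a clear and cogent showing, weight exceeds 80): (c) net 83−5=78 ≤ 80 — fails.
  The lender does not carry Stage 2.
The analysis ends at Stage 2; the borrower prevails.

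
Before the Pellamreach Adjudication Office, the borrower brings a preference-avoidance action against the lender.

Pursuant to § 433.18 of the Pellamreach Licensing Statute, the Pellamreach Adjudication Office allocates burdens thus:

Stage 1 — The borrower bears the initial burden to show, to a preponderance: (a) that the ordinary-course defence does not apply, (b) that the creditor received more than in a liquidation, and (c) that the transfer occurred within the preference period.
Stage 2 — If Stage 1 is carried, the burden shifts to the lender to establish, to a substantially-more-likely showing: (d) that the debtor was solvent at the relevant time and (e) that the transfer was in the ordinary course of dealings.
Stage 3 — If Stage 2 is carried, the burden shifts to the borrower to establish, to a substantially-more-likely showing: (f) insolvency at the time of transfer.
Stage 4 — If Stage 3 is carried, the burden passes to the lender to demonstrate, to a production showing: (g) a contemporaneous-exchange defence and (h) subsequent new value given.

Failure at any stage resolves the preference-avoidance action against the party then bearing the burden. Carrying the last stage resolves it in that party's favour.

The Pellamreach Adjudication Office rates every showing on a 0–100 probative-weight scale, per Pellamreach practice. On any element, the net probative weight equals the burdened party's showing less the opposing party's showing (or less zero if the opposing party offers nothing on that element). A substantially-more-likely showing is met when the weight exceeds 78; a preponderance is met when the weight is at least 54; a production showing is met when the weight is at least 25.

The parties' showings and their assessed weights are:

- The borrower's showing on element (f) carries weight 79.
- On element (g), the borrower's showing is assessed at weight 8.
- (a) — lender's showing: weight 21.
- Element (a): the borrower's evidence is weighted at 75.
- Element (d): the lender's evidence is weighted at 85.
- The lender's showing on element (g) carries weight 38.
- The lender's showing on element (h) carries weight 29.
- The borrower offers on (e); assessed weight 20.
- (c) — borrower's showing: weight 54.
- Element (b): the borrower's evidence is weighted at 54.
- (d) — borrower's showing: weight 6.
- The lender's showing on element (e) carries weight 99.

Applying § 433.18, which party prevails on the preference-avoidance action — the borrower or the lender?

lender

Stage 1 — burden on borrower; standard: a preponderance (weight is at least 54).
    (a): 75 − 21 = 54 ≥ 54 [met]
    (b): 54 ≥ 54 [met]
    (c): 54 ≥ 54 [met]
  Stage 1 carried; the burden shifts to the lender.
Stage 2 — burden on lender; standard: a substantially-more-likely showing (weight exceeds 78).
    (d): 85 − 6 = 79 > 78 [met]
    (e): 99 − 20 = 79 > 78 [met]
  Stage 2 carried; the burden shifts to the borrower.
Stage 3 — burden on borrower; standard: a substantially-more-likely showing (weight exceeds 78).
    (f): 79 > 78 [met]
  The borrower carries Stage 3; the lender now bears the burden.
Stage 4 — burden on lender; standard: a production showing (weight is at least 25).
    (g): 38 − 8 = 30 ≥ 25 [met]
    (h): 29 ≥ 25 [met]
  The lender carries the last stage.
With every stage satisfied, the lender prevails.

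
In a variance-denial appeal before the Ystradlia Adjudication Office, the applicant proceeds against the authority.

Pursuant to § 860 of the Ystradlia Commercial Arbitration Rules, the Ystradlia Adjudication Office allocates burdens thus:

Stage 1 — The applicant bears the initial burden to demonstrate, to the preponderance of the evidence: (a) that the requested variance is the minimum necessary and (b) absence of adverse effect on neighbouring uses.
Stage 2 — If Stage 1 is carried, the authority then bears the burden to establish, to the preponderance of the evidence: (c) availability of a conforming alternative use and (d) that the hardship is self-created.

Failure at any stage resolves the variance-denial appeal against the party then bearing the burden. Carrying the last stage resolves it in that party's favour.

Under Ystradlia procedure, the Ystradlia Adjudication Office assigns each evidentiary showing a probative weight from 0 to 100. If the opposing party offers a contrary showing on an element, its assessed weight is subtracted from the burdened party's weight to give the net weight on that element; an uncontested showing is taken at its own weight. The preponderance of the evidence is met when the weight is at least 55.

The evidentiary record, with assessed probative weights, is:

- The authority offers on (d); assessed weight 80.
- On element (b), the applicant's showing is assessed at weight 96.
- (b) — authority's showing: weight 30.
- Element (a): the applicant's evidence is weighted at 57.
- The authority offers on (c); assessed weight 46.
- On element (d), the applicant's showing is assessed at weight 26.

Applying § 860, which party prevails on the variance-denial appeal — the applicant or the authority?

applicant

Stage 1 (applicant, the preponderance of the evidence, weight is at least 55): (a) 57 ≥ 55 — meets; (b) net 96−30=66 ≥ 55 — meets.
  Stage 1 is satisfied; the onus moves to the authority.
Stage 2 (authority, the preponderance of the evidence, weight is at least 55): (c) 46 < 55 — fails; (d) net 80−26=54 < 55 — fails.
  Stage 2 not carried; the authority fails its burden.
The applicant prevails.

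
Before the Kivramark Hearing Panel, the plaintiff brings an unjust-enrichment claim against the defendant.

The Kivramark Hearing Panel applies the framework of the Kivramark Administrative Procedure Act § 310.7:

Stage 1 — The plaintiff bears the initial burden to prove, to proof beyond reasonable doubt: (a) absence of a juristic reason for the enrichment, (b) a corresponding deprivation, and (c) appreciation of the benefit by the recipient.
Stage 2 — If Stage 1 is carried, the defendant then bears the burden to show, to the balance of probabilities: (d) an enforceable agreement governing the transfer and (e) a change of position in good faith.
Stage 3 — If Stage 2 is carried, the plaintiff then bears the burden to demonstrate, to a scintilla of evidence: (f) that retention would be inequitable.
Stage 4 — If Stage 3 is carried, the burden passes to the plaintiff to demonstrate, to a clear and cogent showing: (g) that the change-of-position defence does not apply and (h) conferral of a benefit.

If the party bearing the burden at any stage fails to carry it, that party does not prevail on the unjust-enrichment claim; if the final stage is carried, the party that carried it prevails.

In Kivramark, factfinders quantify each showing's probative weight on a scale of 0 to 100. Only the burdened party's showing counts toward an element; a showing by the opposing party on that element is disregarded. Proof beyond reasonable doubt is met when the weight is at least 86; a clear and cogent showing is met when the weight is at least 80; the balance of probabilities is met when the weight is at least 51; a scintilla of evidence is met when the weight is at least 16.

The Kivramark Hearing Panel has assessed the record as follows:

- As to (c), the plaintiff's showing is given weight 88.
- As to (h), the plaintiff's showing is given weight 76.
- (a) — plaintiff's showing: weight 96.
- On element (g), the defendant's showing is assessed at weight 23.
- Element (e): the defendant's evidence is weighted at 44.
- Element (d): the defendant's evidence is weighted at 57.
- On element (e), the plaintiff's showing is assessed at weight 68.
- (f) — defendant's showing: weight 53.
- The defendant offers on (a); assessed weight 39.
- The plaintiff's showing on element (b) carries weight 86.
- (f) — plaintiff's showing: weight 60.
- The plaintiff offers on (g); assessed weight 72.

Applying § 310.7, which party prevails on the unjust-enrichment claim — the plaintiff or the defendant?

plaintiff

Stage 1 (plaintiff, proof beyond reasonable doubt, weight is at least 86): (a) 96 (defendant's 39 disregarded) ≥ 86 — meets; (b) 86 ≥ 86 — meets; (c) 88 ≥ 86 — meets.
  All elements met. The burden passes to the defendant.
Stage 2 (defendant, the balance of probabilities, weight is at least 51): (d) 57 ≥ 51 — meets; (e) 44 (plaintiff's 68 disregarded) < 51 — fails.
  Stage 2 not carried; the defendant fails its burden.
The analysis ends at Stage 2; the plaintiff prevails.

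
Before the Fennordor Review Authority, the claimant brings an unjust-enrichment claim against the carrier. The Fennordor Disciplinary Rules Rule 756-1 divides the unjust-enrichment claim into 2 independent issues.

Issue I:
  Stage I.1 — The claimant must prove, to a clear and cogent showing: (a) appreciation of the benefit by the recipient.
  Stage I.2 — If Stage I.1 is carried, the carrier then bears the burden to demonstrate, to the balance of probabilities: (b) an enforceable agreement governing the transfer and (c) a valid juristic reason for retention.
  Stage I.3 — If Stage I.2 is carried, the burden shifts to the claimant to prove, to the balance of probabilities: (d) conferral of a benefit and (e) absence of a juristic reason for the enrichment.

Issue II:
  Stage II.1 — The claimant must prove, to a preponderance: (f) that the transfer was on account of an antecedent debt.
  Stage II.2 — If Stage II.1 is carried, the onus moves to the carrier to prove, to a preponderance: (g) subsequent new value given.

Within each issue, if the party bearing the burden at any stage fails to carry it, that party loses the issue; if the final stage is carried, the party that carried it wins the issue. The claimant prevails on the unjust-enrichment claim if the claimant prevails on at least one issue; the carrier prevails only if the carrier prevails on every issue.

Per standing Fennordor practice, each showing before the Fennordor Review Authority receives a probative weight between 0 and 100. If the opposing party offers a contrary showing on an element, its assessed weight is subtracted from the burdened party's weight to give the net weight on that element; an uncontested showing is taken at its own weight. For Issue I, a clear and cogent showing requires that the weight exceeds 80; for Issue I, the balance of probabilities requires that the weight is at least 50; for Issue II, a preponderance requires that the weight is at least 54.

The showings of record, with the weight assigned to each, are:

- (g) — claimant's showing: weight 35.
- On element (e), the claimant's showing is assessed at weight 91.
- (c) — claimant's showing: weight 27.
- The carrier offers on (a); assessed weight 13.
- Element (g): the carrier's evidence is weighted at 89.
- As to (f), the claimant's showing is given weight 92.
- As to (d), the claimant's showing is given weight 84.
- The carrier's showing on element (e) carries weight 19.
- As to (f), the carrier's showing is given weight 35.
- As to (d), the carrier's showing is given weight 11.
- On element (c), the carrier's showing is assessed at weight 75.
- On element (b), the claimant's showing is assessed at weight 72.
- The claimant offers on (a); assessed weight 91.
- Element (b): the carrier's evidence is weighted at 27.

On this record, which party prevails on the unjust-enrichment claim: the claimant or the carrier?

— Issue I —
Stage I.1 (claimant, a clear and cogent showing, weight exceeds 80): (a) net 91−13=78 ≤ 80 — fails.
  The claimant does not carry Stage I.1.
So the carrier prevails on this issue.
— Issue II —
At Stage II.1 the claimant must meet a preponderance (weight is at least 54): on (f) the weight is 92 less the opposing 35 gives net 57, ≥ 54, so (f) meets the standard.
  The claimant carries Stage II.1; the carrier now bears the burden.
At Stage II.2 the carrier must meet a preponderance (weight is at least 54): on (g) the weight is 89 less the opposing 35 gives net 54, ≥ 54, so (g) meets the standard.
  The carrier carries the last stage.
Every stage carried; the carrier prevails on this issue.
Per-issue: Issue I → carrier; Issue II → carrier. The claimant must prevail on at least one issue; overall, the carrier prevails.

carrier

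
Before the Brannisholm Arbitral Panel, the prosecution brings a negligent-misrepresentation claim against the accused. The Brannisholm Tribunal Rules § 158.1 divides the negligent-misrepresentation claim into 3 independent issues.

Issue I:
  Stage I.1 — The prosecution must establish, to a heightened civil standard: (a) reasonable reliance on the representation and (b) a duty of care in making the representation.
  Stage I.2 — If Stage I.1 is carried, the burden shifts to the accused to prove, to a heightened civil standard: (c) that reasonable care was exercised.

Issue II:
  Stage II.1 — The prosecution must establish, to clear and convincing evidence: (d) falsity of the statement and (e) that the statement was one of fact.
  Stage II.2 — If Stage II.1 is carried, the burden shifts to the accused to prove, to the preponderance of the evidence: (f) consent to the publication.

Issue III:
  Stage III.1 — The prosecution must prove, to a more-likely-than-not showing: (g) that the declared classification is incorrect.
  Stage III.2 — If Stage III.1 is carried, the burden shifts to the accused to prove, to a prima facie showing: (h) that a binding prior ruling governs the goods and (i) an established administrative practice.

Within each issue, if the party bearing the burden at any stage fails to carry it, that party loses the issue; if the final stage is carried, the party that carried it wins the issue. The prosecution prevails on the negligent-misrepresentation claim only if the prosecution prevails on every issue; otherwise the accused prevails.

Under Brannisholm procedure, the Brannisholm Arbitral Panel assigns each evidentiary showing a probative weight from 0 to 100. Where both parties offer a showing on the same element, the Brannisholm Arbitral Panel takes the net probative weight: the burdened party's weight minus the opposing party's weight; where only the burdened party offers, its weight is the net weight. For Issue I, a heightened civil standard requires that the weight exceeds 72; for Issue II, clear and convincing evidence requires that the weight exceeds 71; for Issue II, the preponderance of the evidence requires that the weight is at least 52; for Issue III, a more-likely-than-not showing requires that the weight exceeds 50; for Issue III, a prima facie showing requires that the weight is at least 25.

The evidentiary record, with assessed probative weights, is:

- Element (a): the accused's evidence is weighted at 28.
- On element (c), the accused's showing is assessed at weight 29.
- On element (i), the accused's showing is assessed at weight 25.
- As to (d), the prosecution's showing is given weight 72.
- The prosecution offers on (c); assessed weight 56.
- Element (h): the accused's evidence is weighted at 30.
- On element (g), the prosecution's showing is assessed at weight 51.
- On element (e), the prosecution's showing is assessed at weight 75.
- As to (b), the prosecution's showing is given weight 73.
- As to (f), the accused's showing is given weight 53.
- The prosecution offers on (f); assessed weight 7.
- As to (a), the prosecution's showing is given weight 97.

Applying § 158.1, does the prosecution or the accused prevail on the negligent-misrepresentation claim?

— Issue I —
Stage I.1 (prosecution, a heightened civil standard, weight exceeds 72): (a) net 97−28=69 ≤ 72 — fails; (b) 73 > 72 — meets.
  Not every element is met, so the prosecution fails to carry Stage I.1.
The analysis ends at Stage I.1; the accused prevails on this issue.
— Issue II —
Stage II.1 — burden on prosecution; standard: clear and convincing evidence (weight exceeds 71).
    (d): 72 > 71 [met]
    (e): 75 > 71 [met]
  The prosecution carries Stage II.1; the accused now bears the burden.
Stage II.2 — burden on accused; standard: the preponderance of the evidence (weight is at least 52).
    (f): 53 − 7 = 46 < 52 [not met]
  The accused does not carry Stage II.2.
The analysis ends at Stage II.2; the prosecution prevails on this issue.
— Issue III —
Stage III.1 (prosecution, a more-likely-than-not showing, weight exceeds 50): (g) 51 > 50 — meets.
  Stage III.1 carried; the burden shifts to the accused.
Stage III.2 (accused, a prima facie showing, weight is at least 25): (h) 30 ≥ 25 — meets; (i) 25 ≥ 25 — meets.
  Stage III.2 carried; the final stage is satisfied.
With every stage satisfied, the accused prevails on this issue.
Per-issue: Issue I → accused; Issue II → prosecution; Issue III → accused. The prosecution must prevail on every issue; overall, the accused prevails.

accused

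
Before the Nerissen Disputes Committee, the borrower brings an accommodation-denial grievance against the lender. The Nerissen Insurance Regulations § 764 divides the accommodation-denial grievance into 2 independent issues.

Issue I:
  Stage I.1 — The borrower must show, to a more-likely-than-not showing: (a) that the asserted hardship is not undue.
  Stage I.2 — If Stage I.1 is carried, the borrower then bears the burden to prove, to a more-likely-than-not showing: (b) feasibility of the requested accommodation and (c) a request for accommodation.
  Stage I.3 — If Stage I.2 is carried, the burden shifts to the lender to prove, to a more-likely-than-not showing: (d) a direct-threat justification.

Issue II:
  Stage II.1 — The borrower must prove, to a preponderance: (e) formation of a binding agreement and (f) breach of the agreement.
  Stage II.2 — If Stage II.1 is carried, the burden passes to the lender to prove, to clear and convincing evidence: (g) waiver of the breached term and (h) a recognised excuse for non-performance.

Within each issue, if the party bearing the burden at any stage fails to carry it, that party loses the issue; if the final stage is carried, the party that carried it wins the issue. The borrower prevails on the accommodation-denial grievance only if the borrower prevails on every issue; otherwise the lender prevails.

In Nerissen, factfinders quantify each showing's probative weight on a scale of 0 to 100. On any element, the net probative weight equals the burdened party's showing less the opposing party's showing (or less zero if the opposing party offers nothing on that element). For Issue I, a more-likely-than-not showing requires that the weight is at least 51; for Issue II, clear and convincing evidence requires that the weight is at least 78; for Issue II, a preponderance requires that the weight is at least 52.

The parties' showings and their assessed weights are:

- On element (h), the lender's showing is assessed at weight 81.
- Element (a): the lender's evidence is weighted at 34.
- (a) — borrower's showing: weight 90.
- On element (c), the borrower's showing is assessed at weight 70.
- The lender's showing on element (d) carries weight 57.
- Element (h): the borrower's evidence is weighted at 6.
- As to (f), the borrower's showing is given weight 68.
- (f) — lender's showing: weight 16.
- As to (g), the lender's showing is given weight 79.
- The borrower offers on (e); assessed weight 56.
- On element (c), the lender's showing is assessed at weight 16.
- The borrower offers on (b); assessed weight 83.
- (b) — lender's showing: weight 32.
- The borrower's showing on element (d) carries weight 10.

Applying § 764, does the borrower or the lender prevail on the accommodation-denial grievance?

borrower

— Issue I —
At Stage I.1 the borrower must meet a more-likely-than-not showing (weight is at least 51): on (a) the weight is 90 less the opposing 34 gives net 56, ≥ 51, so (a) meets the standard.
  Stage I.1 is satisfied; the borrower continues to bear the burden.
At Stage I.2 the borrower must meet a more-likely-than-not showing (weight is at least 51): on (b) the weight is 83 less the opposing 32 gives net 51, which does reach 51, so (b) meets the standard; on (c) the weight is 70 less the opposing 16 gives net 54, ≥ 51, so (c) meets the standard.
  All elements met. The burden passes to the lender.
At Stage I.3 the lender must meet a more-likely-than-not showing (weight is at least 51): on (d) the weight is 57 less the opposing 10 gives net 47, < 51, so (d) does not meet the standard.
  Not every element is met, so the lender fails to carry Stage I.3.
So the borrower prevails on this issue.
— Issue II —
Stage II.1 — burden on borrower; standard: a preponderance (weight is at least 52).
    (e): 56 ≥ 52 [met]
    (f): 68 − 16 = 52 ≥ 52 [met]
  Stage II.1 is satisfied; the onus moves to the lender.
Stage II.2 — burden on lender; standard: clear and convincing evidence (weight is at least 78).
    (g): 79 ≥ 78 [met]
    (h): 81 − 6 = 75 < 78 [not met]
  Not every element is met, so the lender fails to carry Stage II.2.
The borrower prevails on this issue.
Per-issue: Issue I → borrower; Issue II → borrower. The borrower must prevail on every issue; overall, the borrower prevails.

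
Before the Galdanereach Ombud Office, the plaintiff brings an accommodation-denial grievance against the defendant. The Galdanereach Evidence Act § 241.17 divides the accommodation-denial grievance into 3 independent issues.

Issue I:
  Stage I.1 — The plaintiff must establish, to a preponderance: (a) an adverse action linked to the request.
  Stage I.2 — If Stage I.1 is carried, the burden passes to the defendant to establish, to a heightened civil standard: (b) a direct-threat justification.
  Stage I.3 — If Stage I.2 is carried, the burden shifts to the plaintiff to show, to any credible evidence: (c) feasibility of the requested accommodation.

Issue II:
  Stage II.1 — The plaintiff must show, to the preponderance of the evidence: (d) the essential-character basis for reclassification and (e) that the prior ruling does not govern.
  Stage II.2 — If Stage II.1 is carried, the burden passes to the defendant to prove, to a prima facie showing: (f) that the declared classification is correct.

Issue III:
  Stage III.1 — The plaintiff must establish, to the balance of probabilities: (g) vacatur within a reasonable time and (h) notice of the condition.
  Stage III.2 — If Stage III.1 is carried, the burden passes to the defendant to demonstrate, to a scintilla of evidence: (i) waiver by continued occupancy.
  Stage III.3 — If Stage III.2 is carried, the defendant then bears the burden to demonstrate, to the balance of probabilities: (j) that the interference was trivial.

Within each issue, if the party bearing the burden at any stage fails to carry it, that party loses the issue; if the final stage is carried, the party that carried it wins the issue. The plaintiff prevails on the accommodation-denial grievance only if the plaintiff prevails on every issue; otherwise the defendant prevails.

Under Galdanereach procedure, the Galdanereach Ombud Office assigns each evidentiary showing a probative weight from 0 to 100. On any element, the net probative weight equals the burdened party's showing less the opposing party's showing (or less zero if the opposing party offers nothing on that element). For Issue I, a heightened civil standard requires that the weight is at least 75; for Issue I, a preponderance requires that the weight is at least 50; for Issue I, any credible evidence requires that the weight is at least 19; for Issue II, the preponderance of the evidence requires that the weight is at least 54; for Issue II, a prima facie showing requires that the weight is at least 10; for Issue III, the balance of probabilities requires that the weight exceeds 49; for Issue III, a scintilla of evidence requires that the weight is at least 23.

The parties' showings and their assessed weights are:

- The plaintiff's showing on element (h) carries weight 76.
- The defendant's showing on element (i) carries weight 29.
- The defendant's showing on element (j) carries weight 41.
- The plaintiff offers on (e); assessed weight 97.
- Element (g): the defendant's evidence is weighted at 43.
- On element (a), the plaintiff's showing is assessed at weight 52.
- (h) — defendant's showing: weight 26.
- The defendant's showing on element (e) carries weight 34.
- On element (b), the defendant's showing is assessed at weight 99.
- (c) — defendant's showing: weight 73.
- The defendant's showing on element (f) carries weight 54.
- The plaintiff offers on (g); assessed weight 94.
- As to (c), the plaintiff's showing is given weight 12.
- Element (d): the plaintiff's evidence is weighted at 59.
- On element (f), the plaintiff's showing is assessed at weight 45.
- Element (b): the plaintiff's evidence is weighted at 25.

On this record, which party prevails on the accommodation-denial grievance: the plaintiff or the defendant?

— Issue I —
Stage I.1 (plaintiff, a preponderance, weight is at least 50): (a) 52 ≥ 50 — meets.
  The plaintiff carries Stage I.1; the defendant now bears the burden.
Stage I.2 (defendant, a heightened civil standard, weight is at least 75): (b) net 99−25=74 < 75 — fails.
  Not every element is met, so the defendant fails to carry Stage I.2.
The analysis ends at Stage I.2; the plaintiff prevails on this issue.
— Issue II —
Stage II.1 (plaintiff, the preponderance of the evidence, weight is at least 54): (d) 59 ≥ 54 — meets; (e) net 97−34=63 ≥ 54 — meets.
  Stage II.1 carried; the burden shifts to the defendant.
Stage II.2 (defendant, a prima facie showing, weight is at least 10): (f) net 54−45=9 < 10 — fails.
  Not every element is met, so the defendant fails to carry Stage II.2.
The plaintiff prevails on this issue.
— Issue III —
Stage III.1 — burden on plaintiff; standard: the balance of probabilities (weight exceeds 49).
    (g): 94 − 43 = 51 > 49 [met]
    (h): 76 − 26 = 50 > 49 [met]
  All elements met. The burden passes to the defendant.
Stage III.2 — burden on defendant; standard: a scintilla of evidence (weight is at least 23).
    (i): 29 ≥ 23 [met]
  All elements met. The defendant retains the burden for Stage III.3.
Stage III.3 — burden on defendant; standard: the balance of probabilities (weight exceeds 49).
    (j): 41 ≤ 49 [not met]
  Stage III.3 not carried; the defendant fails its burden.
The analysis ends at Stage III.3; the plaintiff prevails on this issue.
Per-issue: Issue I → plaintiff; Issue II → plaintiff; Issue III → plaintiff. The plaintiff must prevail on every issue; overall, the plaintiff prevails.

plaintiff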